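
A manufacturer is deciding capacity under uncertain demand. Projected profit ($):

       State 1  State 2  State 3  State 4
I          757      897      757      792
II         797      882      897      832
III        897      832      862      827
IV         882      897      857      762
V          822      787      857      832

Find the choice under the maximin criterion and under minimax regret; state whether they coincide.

Row minima: I=757, II=797, III=827, IV=762, V=787
Best worst-case = 827 → III.
Column bests: State 1=897, State 2=897, State 3=897, State 4=832.
I regrets: 140, 0, 140, 40 → max 140
II regrets: 100, 15, 0, 0 → max 100
III regrets: 0, 65, 35, 5 → max 65
IV regrets: 15, 0, 40, 70 → max 70
V regrets: 75, 110, 40, 0 → max 110
Smallest max regret = 65 → III.

maximin → III; minimax regret → III (agree)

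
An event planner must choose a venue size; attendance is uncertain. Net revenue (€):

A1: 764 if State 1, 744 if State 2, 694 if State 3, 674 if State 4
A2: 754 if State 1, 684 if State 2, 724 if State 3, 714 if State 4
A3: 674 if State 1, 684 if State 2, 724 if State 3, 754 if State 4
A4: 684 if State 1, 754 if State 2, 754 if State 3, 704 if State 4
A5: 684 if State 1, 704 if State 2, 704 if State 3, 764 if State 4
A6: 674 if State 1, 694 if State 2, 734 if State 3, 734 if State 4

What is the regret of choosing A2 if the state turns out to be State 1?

Best payoff under State 1 is 764.
Regret = 764 − 754 = 10.

10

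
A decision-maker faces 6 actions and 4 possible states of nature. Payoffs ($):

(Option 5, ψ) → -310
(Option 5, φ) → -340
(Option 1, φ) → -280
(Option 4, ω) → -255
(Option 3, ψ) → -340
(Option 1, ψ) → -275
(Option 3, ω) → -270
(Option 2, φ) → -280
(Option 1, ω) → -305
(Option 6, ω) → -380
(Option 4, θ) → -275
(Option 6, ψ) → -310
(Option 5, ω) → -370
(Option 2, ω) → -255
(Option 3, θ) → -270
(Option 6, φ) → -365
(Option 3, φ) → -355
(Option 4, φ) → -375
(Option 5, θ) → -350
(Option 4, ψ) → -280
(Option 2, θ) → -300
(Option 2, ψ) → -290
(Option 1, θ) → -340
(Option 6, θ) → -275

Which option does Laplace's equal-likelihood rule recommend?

Option 2

Row averages: Option 1=-300, Option 2=-281.25, Option 3=-308.75, Option 4=-296.25, Option 5=-342.5, Option 6=-332.5
Highest average = -281.25 → Option 2.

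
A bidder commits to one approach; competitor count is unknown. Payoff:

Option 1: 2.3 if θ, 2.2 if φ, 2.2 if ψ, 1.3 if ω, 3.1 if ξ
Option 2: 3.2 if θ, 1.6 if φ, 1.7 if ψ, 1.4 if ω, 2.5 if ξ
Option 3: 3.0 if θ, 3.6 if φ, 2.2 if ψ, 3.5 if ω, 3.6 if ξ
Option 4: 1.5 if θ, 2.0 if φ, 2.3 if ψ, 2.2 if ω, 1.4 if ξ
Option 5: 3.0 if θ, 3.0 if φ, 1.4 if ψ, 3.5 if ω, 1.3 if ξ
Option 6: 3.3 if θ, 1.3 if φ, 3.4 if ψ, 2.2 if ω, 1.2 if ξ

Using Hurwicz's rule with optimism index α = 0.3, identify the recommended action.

Option 3

Option 1: 0.3·3.1 + 0.7·1.3 = 1.84
Option 2: 0.3·3.2 + 0.7·1.4 = 1.94
Option 3: 0.3·3.6 + 0.7·2.2 = 2.62
Option 4: 0.3·2.3 + 0.7·1.4 = 1.67
Option 5: 0.3·3.5 + 0.7·1.3 = 1.96
Option 6: 0.3·3.4 + 0.7·1.2 = 1.86
Highest Hurwicz score = 2.62 → Option 3.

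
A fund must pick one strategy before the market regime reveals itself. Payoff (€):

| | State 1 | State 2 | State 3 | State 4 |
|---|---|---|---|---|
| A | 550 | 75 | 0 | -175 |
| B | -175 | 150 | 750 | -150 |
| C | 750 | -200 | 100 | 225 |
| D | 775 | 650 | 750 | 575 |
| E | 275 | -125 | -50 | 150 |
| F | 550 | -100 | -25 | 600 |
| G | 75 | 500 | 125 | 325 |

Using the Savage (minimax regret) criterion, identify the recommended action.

D

Column bests: State 1=775, State 2=650, State 3=750, State 4=600.
A regrets: 225, 575, 750, 775 → max 775
B regrets: 950, 500, 0, 750 → max 950
C regrets: 25, 850, 650, 375 → max 850
D regrets: 0, 0, 0, 25 → max 25
E regrets: 500, 775, 800, 450 → max 800
F regrets: 225, 750, 775, 0 → max 775
G regrets: 700, 150, 625, 275 → max 700
Smallest max regret = 25 → D.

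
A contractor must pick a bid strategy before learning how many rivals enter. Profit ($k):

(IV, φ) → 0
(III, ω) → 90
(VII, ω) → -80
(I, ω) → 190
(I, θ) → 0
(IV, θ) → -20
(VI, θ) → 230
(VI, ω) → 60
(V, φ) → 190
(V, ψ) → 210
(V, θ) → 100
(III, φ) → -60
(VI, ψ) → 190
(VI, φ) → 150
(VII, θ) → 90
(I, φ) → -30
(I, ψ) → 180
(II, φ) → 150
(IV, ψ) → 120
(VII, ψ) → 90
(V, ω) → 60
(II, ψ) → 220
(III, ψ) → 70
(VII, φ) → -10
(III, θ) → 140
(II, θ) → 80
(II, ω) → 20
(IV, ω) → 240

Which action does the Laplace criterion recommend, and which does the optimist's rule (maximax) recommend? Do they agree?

laplace → VI; maximax → IV (disagree)

Row averages: I=85, II=117.5, III=60, IV=85, V=140, VI=157.5, VII=22.5
Highest average = 157.5 → VI.
Row maxima: I=190, II=220, III=140, IV=240, V=210, VI=230, VII=90
Best best-case = 240 → IV.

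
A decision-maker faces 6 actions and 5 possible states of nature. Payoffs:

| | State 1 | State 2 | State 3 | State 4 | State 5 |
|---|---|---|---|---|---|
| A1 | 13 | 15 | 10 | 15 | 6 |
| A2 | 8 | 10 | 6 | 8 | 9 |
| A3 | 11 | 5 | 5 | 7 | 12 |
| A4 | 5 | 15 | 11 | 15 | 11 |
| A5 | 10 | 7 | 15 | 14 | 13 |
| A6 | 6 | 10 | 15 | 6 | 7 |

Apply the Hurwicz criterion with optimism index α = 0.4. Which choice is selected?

A1: 0.4·15 + 0.6·6 = 9.6
A2: 0.4·10 + 0.6·6 = 7.6
A3: 0.4·12 + 0.6·5 = 7.8
A4: 0.4·15 + 0.6·5 = 9
A5: 0.4·15 + 0.6·7 = 10.2
A6: 0.4·15 + 0.6·6 = 9.6
Highest Hurwicz score = 10.2 → A5.

A5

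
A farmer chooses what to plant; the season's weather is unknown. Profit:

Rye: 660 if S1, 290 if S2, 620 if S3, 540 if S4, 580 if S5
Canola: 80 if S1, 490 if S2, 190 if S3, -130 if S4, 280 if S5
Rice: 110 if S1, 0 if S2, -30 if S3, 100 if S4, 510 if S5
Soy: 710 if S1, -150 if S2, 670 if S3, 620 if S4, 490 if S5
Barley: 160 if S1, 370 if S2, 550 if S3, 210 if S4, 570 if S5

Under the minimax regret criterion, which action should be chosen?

Column bests: S1=710, S2=490, S3=670, S4=620, S5=580.
Rye regrets: 50, 200, 50, 80, 0 → max 200
Canola regrets: 630, 0, 480, 750, 300 → max 750
Rice regrets: 600, 490, 700, 520, 70 → max 700
Soy regrets: 0, 640, 0, 0, 90 → max 640
Barley regrets: 550, 120, 120, 410, 10 → max 550
Smallest max regret = 200 → Rye.

Rye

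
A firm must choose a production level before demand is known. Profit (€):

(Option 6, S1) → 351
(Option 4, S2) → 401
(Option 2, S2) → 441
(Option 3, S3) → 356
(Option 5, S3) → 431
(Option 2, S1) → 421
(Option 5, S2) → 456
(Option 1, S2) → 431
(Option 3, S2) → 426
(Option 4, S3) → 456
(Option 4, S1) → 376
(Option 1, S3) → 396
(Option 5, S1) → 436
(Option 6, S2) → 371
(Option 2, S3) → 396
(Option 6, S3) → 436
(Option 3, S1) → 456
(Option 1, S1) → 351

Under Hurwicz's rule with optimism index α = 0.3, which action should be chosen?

Option 1: 0.3·431 + 0.7·351 = 375
Option 2: 0.3·441 + 0.7·396 = 409.5
Option 3: 0.3·456 + 0.7·356 = 386
Option 4: 0.3·456 + 0.7·376 = 400
Option 5: 0.3·456 + 0.7·431 = 438.5
Option 6: 0.3·436 + 0.7·351 = 376.5
Highest Hurwicz score = 438.5 → Option 5.

Option 5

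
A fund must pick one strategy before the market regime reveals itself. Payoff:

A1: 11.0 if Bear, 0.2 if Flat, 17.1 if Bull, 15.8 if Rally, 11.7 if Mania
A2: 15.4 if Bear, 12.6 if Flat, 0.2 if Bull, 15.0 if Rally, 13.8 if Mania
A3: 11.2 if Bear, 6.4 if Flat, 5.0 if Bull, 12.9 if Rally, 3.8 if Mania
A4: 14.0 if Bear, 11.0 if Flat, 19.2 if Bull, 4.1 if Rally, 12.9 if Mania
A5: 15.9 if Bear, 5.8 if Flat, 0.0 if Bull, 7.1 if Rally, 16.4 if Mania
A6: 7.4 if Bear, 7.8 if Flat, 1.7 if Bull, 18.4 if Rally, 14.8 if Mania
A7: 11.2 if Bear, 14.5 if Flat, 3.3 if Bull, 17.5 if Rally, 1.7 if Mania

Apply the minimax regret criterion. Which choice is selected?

Column bests: Bear=15.9, Flat=14.5, Bull=19.2, Rally=18.4, Mania=16.4.
A1 regrets: 4.9, 14.3, 2.1, 2.6, 4.7 → max 14.3
A2 regrets: 0.5, 1.9, 19.0, 3.4, 2.6 → max 19.0
A3 regrets: 4.7, 8.1, 14.2, 5.5, 12.6 → max 14.2
A4 regrets: 1.9, 3.5, 0.0, 14.3, 3.5 → max 14.3
A5 regrets: 0.0, 8.7, 19.2, 11.3, 0.0 → max 19.2
A6 regrets: 8.5, 6.7, 17.5, 0.0, 1.6 → max 17.5
A7 regrets: 4.7, 0.0, 15.9, 0.9, 14.7 → max 15.9
Smallest max regret = 14.2 → A3.

A3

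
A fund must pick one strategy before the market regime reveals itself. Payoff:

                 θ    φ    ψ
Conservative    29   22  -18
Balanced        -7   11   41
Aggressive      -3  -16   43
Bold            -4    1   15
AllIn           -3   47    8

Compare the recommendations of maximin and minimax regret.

Row minima: Conservative=-18, Balanced=-7, Aggressive=-16, Bold=-4, AllIn=-3
Best worst-case = -3 → AllIn.
Column bests: θ=29, φ=47, ψ=43.
Conservative regrets: 0, 25, 61 → max 61
Balanced regrets: 36, 36, 2 → max 36
Aggressive regrets: 32, 63, 0 → max 63
Bold regrets: 33, 46, 28 → max 46
AllIn regrets: 32, 0, 35 → max 35
Smallest max regret = 35 → AllIn.

maximin → AllIn; minimax regret → AllIn (agree)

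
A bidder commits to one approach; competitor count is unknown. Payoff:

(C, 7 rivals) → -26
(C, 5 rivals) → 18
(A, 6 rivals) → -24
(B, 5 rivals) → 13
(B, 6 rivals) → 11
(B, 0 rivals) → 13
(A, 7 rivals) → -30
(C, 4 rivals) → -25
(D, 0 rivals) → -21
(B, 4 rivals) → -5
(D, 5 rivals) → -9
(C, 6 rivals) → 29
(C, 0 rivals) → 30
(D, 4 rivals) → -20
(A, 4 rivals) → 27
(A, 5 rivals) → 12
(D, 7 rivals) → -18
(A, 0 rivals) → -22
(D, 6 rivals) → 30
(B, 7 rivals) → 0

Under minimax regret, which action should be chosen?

B

Column bests: 0 rivals=30, 4 rivals=27, 5 rivals=18, 6 rivals=30, 7 rivals=0.
A regrets: 52, 0, 6, 54, 30 → max 54
B regrets: 17, 32, 5, 19, 0 → max 32
C regrets: 0, 52, 0, 1, 26 → max 52
D regrets: 51, 47, 27, 0, 18 → max 51
Smallest max regret = 32 → B.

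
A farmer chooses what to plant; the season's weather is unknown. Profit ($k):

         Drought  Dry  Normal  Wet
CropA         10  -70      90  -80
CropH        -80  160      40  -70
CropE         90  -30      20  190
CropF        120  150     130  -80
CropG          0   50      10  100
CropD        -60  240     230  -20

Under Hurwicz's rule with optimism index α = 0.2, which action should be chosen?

CropA: 0.2·90 + 0.8·(-80) = -46
CropH: 0.2·160 + 0.8·(-80) = -32
CropE: 0.2·190 + 0.8·(-30) = 14
CropF: 0.2·150 + 0.8·(-80) = -34
CropG: 0.2·100 + 0.8·0 = 20
CropD: 0.2·240 + 0.8·(-60) = 0
Highest Hurwicz score = 20 → CropG.

CropG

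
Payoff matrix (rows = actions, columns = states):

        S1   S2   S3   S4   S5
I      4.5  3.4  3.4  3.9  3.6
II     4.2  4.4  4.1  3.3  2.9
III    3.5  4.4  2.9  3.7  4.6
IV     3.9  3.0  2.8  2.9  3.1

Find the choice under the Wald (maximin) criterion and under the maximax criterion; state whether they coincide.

Row minima: I=3.4, II=2.9, III=2.9, IV=2.8
Best worst-case = 3.4 → I.
Row maxima: I=4.5, II=4.4, III=4.6, IV=3.9
Best best-case = 4.6 → III.

maximin → I; maximax → III (disagree)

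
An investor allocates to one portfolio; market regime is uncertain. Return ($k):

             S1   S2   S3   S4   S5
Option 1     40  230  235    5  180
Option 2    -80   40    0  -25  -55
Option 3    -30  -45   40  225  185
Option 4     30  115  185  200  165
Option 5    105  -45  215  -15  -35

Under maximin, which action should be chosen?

Option 4

Row minima: Option 1=5, Option 2=-80, Option 3=-45, Option 4=30, Option 5=-45
Best worst-case = 30 → Option 4.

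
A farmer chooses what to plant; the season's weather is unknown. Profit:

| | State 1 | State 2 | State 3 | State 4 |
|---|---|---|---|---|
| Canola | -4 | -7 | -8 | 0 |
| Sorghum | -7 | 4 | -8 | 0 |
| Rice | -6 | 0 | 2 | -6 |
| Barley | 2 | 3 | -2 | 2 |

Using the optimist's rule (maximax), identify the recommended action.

Sorghum

Row maxima: Canola=0, Sorghum=4, Rice=2, Barley=3
Best best-case = 4 → Sorghum.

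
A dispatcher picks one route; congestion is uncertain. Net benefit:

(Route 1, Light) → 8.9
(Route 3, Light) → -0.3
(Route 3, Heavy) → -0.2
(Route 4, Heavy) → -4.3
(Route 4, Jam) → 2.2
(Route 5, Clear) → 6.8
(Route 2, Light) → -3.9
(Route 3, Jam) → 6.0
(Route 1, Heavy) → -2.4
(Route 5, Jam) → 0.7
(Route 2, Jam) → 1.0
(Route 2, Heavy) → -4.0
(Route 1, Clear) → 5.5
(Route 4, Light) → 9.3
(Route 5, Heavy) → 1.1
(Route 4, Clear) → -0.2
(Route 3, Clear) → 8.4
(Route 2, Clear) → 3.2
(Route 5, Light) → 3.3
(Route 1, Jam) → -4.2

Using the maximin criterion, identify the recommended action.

Route 5

Row minima: Route 1=-4.2, Route 2=-4.0, Route 3=-0.3, Route 4=-4.3, Route 5=0.7
Best worst-case = 0.7 → Route 5.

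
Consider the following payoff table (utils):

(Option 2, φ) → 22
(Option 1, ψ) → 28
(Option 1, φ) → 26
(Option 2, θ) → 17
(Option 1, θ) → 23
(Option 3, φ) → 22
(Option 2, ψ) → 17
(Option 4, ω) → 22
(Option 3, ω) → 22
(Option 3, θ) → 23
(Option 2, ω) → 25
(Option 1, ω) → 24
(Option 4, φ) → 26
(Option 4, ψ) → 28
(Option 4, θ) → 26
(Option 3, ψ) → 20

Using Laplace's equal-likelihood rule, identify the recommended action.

Row averages: Option 1=25.25, Option 2=20.25, Option 3=21.75, Option 4=25.5
Highest average = 25.5 → Option 4.

Option 4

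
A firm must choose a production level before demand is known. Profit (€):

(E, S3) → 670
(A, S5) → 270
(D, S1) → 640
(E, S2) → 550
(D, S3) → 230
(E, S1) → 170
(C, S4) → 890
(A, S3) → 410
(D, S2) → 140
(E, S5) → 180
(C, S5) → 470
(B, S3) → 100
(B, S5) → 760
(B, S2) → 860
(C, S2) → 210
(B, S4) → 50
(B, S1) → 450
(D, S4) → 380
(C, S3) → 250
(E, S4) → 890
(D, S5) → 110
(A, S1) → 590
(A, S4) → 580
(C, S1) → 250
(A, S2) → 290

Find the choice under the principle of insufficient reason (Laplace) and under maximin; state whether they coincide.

laplace → E; maximin → A (disagree)

Row averages: A=428, B=444, C=414, D=300, E=492
Highest average = 492 → E.
Row minima: A=270, B=50, C=210, D=110, E=170
Best worst-case = 270 → A.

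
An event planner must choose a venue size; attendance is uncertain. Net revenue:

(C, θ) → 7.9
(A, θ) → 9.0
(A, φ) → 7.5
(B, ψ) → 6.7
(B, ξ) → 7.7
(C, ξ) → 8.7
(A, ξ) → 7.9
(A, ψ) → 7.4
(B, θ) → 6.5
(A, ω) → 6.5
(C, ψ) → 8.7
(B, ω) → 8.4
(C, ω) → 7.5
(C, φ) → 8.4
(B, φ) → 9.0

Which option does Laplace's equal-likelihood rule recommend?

C

Row averages: A=7.66, B=7.66, C=8.24
Highest average = 8.24 → C.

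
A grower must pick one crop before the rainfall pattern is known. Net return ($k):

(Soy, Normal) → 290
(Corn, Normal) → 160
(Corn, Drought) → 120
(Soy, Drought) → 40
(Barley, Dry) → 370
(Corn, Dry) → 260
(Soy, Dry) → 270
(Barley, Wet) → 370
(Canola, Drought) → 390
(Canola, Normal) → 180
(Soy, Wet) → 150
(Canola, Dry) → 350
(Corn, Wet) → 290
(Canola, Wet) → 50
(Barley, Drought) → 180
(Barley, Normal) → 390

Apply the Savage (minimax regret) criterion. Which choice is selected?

Barley

Column bests: Drought=390, Dry=370, Normal=390, Wet=370.
Soy regrets: 350, 100, 100, 220 → max 350
Canola regrets: 0, 20, 210, 320 → max 320
Barley regrets: 210, 0, 0, 0 → max 210
Corn regrets: 270, 110, 230, 80 → max 270
Smallest max regret = 210 → Barley.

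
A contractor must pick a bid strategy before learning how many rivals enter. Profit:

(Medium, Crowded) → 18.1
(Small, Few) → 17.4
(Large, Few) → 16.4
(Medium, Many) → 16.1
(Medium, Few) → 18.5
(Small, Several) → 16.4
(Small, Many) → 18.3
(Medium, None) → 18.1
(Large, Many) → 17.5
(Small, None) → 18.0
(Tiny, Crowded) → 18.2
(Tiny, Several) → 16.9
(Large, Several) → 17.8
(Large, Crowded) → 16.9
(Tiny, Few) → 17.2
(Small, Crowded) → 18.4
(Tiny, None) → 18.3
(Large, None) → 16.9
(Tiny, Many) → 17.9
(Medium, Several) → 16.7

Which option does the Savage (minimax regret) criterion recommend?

Tiny

Column bests: None=18.3, Few=18.5, Several=17.8, Many=18.3, Crowded=18.4.
Tiny regrets: 0.0, 1.3, 0.9, 0.4, 0.2 → max 1.3
Small regrets: 0.3, 1.1, 1.4, 0.0, 0.0 → max 1.4
Medium regrets: 0.2, 0.0, 1.1, 2.2, 0.3 → max 2.2
Large regrets: 1.4, 2.1, 0.0, 0.8, 1.5 → max 2.1
Smallest max regret = 1.3 → Tiny.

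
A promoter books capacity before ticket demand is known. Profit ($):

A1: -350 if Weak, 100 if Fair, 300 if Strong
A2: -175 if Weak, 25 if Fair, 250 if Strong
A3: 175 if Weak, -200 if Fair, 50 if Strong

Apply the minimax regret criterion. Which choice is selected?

Column bests: Weak=175, Fair=100, Strong=300.
A1 regrets: 525, 0, 0 → max 525
A2 regrets: 350, 75, 50 → max 350
A3 regrets: 0, 300, 250 → max 300
Smallest max regret = 300 → A3.

A3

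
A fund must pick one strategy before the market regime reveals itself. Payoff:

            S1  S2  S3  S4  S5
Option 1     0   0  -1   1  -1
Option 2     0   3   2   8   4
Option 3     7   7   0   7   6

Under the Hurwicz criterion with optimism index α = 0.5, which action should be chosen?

Option 2

Option 1: 0.5·1 + 0.5·(-1) = 0
Option 2: 0.5·8 + 0.5·0 = 4
Option 3: 0.5·7 + 0.5·0 = 3.5
Highest Hurwicz score = 4 → Option 2.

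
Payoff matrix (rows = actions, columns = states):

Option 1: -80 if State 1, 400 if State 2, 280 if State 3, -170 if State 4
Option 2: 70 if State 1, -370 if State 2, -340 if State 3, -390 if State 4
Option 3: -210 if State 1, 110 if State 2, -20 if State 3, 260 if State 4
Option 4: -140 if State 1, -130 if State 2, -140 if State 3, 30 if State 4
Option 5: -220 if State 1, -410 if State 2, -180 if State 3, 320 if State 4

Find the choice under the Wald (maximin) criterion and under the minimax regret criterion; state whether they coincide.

maximin → Option 4; minimax regret → Option 3 (disagree)

Row minima: Option 1=-170, Option 2=-390, Option 3=-210, Option 4=-140, Option 5=-410
Best worst-case = -140 → Option 4.
Column bests: State 1=70, State 2=400, State 3=280, State 4=320.
Option 1 regrets: 150, 0, 0, 490 → max 490
Option 2 regrets: 0, 770, 620, 710 → max 770
Option 3 regrets: 280, 290, 300, 60 → max 300
Option 4 regrets: 210, 530, 420, 290 → max 530
Option 5 regrets: 290, 810, 460, 0 → max 810
Smallest max regret = 300 → Option 3.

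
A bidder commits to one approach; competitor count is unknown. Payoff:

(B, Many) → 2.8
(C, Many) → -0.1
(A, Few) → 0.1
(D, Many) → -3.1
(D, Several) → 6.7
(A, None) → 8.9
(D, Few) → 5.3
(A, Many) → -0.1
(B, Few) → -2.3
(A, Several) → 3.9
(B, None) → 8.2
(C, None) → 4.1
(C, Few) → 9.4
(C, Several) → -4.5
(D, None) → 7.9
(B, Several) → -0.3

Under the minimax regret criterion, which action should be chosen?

Column bests: None=8.9, Few=9.4, Several=6.7, Many=2.8.
A regrets: 0.0, 9.3, 2.8, 2.9 → max 9.3
B regrets: 0.7, 11.7, 7.0, 0.0 → max 11.7
C regrets: 4.8, 0.0, 11.2, 2.9 → max 11.2
D regrets: 1.0, 4.1, 0.0, 5.9 → max 5.9
Smallest max regret = 5.9 → D.

D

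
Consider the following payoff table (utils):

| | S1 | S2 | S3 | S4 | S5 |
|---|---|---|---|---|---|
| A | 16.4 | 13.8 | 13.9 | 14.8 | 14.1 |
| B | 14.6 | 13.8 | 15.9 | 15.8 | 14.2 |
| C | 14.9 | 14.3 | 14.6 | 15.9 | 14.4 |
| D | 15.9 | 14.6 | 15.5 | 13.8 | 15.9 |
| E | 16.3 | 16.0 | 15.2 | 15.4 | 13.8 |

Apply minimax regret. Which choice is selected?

Column bests: S1=16.4, S2=16.0, S3=15.9, S4=15.9, S5=15.9.
A regrets: 0.0, 2.2, 2.0, 1.1, 1.8 → max 2.2
B regrets: 1.8, 2.2, 0.0, 0.1, 1.7 → max 2.2
C regrets: 1.5, 1.7, 1.3, 0.0, 1.5 → max 1.7
D regrets: 0.5, 1.4, 0.4, 2.1, 0.0 → max 2.1
E regrets: 0.1, 0.0, 0.7, 0.5, 2.1 → max 2.1
Smallest max regret = 1.7 → C.

C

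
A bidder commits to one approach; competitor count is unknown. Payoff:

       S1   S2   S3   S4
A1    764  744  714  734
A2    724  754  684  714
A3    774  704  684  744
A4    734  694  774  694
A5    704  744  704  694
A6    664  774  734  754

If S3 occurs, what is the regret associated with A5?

70

Best payoff under S3 is 774.
Regret = 774 − 704 = 70.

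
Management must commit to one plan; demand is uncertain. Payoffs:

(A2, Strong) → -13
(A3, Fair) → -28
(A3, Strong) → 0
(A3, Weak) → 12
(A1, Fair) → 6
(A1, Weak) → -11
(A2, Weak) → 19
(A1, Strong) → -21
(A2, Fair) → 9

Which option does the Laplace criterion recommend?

Row averages: A1=-26/3, A2=5, A3=-16/3
Highest average = 5 → A2.

A2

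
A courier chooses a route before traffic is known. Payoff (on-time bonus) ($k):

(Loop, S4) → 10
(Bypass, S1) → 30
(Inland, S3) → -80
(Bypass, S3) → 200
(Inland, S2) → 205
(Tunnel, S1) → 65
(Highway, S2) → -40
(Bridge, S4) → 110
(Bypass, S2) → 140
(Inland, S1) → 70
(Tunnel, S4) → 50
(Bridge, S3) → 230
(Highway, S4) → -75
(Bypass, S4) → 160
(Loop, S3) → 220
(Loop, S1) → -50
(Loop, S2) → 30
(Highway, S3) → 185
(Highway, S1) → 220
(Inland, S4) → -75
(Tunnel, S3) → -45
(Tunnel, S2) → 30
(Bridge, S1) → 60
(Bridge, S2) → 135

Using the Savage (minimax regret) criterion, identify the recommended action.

Column bests: S1=220, S2=205, S3=230, S4=160.
Bridge regrets: 160, 70, 0, 50 → max 160
Highway regrets: 0, 245, 45, 235 → max 245
Tunnel regrets: 155, 175, 275, 110 → max 275
Inland regrets: 150, 0, 310, 235 → max 310
Loop regrets: 270, 175, 10, 150 → max 270
Bypass regrets: 190, 65, 30, 0 → max 190
Smallest max regret = 160 → Bridge.

Bridge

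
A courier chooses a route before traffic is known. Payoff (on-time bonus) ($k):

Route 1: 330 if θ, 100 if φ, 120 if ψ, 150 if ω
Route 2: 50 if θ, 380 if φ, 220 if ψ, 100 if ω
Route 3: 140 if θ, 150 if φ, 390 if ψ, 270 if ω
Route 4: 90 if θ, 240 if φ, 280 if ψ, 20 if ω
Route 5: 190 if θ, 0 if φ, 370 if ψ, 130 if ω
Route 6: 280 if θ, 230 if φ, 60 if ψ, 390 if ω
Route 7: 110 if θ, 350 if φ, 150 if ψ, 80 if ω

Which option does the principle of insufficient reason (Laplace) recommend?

Row averages: Route 1=175, Route 2=187.5, Route 3=237.5, Route 4=157.5, Route 5=172.5, Route 6=240, Route 7=172.5
Highest average = 240 → Route 6.

Route 6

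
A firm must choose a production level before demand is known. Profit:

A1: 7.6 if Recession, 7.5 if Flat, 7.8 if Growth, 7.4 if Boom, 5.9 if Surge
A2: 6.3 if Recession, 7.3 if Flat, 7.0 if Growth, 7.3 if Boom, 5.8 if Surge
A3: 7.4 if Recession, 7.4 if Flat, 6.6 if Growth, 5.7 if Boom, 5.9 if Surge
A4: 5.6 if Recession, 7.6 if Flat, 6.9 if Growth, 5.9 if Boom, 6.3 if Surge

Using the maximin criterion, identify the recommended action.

A1

Row minima: A1=5.9, A2=5.8, A3=5.7, A4=5.6
Best worst-case = 5.9 → A1.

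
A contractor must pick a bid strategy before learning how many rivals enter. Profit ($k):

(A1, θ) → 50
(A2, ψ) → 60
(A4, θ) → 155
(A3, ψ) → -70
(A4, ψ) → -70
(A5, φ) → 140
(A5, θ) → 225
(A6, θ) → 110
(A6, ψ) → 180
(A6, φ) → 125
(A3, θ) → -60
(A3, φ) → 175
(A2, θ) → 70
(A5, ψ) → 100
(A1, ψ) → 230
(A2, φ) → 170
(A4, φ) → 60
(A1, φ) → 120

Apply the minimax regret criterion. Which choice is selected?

A6

Column bests: θ=225, φ=175, ψ=230.
A1 regrets: 175, 55, 0 → max 175
A2 regrets: 155, 5, 170 → max 170
A3 regrets: 285, 0, 300 → max 300
A4 regrets: 70, 115, 300 → max 300
A5 regrets: 0, 35, 130 → max 130
A6 regrets: 115, 50, 50 → max 115
Smallest max regret = 115 → A6.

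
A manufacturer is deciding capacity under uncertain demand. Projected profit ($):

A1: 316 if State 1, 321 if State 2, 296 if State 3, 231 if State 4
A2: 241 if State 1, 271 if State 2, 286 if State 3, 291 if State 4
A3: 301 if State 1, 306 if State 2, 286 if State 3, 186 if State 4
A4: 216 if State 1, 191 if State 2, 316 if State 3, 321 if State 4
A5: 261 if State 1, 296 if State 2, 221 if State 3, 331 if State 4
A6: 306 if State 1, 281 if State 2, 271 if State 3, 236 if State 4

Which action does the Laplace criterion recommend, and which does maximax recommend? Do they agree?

laplace → A1; maximax → A5 (disagree)

Row averages: A1=291, A2=272.25, A3=269.75, A4=261, A5=277.25, A6=273.5
Highest average = 291 → A1.
Row maxima: A1=321, A2=291, A3=306, A4=321, A5=331, A6=306
Best best-case = 331 → A5.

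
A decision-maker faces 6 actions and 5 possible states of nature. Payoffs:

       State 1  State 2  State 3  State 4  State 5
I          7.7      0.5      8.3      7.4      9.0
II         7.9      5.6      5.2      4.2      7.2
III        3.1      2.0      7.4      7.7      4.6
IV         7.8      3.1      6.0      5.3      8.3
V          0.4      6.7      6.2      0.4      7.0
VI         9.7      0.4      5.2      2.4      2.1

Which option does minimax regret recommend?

Column bests: State 1=9.7, State 2=6.7, State 3=8.3, State 4=7.7, State 5=9.0.
I regrets: 2.0, 6.2, 0.0, 0.3, 0.0 → max 6.2
II regrets: 1.8, 1.1, 3.1, 3.5, 1.8 → max 3.5
III regrets: 6.6, 4.7, 0.9, 0.0, 4.4 → max 6.6
IV regrets: 1.9, 3.6, 2.3, 2.4, 0.7 → max 3.6
V regrets: 9.3, 0.0, 2.1, 7.3, 2.0 → max 9.3
VI regrets: 0.0, 6.3, 3.1, 5.3, 6.9 → max 6.9
Smallest max regret = 3.5 → II.

II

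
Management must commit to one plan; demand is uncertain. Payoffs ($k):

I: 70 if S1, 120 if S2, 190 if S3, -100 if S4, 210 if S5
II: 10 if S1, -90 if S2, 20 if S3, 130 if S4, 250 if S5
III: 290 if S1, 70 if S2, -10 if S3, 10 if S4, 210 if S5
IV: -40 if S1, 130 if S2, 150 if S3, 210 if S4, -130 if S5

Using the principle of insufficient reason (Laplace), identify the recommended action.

Row averages: I=98, II=64, III=114, IV=64
Highest average = 114 → III.

III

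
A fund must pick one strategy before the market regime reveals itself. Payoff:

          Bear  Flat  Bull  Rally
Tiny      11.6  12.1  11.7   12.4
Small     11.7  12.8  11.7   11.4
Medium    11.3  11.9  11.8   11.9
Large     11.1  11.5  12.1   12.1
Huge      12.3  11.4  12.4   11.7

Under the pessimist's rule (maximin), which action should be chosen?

Row minima: Tiny=11.6, Small=11.4, Medium=11.3, Large=11.1, Huge=11.4
Best worst-case = 11.6 → Tiny.

Tiny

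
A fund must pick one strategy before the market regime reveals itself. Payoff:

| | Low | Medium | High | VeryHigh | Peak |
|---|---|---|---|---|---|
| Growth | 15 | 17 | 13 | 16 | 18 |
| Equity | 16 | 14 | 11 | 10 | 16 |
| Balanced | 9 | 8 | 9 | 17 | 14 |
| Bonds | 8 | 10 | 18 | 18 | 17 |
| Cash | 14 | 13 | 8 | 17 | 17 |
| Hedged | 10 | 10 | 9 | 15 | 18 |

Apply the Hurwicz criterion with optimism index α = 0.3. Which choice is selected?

Growth

Growth: 0.3·18 + 0.7·13 = 14.5
Equity: 0.3·16 + 0.7·10 = 11.8
Balanced: 0.3·17 + 0.7·8 = 10.7
Bonds: 0.3·18 + 0.7·8 = 11
Cash: 0.3·17 + 0.7·8 = 10.7
Hedged: 0.3·18 + 0.7·9 = 11.7
Highest Hurwicz score = 14.5 → Growth.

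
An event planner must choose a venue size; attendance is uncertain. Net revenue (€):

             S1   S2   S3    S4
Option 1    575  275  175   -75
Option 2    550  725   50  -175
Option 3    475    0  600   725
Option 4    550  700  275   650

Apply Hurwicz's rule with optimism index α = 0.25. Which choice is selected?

Option 4

Option 1: 0.25·575 + 0.75·(-75) = 87.5
Option 2: 0.25·725 + 0.75·(-175) = 50
Option 3: 0.25·725 + 0.75·0 = 181.25
Option 4: 0.25·700 + 0.75·275 = 381.25
Highest Hurwicz score = 381.25 → Option 4.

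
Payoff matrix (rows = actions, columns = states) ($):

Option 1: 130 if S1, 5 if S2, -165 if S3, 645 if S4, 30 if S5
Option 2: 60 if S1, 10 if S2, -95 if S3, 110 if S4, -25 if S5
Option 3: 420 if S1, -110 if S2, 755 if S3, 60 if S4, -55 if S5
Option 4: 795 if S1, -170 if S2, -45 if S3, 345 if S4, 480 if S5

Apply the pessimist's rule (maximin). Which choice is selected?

Option 2

Row minima: Option 1=-165, Option 2=-95, Option 3=-110, Option 4=-170
Best worst-case = -95 → Option 2.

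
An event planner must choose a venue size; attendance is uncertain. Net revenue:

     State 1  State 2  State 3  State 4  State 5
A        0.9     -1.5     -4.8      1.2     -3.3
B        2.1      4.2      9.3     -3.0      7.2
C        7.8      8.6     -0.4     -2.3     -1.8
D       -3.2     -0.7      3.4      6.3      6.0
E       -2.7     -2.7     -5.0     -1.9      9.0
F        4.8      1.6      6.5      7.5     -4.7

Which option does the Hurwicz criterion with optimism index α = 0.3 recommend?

C

A: 0.3·1.2 + 0.7·(-4.8) = -3
B: 0.3·9.3 + 0.7·(-3.0) = 0.69
C: 0.3·8.6 + 0.7·(-2.3) = 0.97
D: 0.3·6.3 + 0.7·(-3.2) = -0.35
E: 0.3·9.0 + 0.7·(-5.0) = -0.8
F: 0.3·7.5 + 0.7·(-4.7) = -1.04
Highest Hurwicz score = 0.97 → C.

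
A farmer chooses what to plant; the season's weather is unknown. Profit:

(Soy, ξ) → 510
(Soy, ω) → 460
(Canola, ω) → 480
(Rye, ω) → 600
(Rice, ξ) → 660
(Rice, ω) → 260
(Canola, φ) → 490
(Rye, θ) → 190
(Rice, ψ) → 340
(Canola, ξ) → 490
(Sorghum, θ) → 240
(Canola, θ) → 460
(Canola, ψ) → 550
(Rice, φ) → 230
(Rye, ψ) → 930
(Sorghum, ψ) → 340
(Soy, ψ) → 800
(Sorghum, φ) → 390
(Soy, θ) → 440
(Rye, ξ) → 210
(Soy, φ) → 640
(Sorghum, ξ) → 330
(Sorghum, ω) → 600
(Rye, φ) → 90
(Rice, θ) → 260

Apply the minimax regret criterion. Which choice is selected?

Column bests: θ=460, φ=640, ψ=930, ω=600, ξ=660.
Sorghum regrets: 220, 250, 590, 0, 330 → max 590
Rye regrets: 270, 550, 0, 0, 450 → max 550
Rice regrets: 200, 410, 590, 340, 0 → max 590
Soy regrets: 20, 0, 130, 140, 150 → max 150
Canola regrets: 0, 150, 380, 120, 170 → max 380
Smallest max regret = 150 → Soy.

Soy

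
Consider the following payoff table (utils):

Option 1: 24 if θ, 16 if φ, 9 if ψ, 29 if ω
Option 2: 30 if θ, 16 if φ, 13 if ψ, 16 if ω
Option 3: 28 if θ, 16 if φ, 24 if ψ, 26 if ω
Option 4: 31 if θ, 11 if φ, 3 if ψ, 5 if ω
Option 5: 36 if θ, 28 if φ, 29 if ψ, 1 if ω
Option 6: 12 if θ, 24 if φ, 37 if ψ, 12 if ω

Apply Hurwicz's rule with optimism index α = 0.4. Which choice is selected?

Option 1: 0.4·29 + 0.6·9 = 17
Option 2: 0.4·30 + 0.6·13 = 19.8
Option 3: 0.4·28 + 0.6·16 = 20.8
Option 4: 0.4·31 + 0.6·3 = 14.2
Option 5: 0.4·36 + 0.6·1 = 15
Option 6: 0.4·37 + 0.6·12 = 22
Highest Hurwicz score = 22 → Option 6.

Option 6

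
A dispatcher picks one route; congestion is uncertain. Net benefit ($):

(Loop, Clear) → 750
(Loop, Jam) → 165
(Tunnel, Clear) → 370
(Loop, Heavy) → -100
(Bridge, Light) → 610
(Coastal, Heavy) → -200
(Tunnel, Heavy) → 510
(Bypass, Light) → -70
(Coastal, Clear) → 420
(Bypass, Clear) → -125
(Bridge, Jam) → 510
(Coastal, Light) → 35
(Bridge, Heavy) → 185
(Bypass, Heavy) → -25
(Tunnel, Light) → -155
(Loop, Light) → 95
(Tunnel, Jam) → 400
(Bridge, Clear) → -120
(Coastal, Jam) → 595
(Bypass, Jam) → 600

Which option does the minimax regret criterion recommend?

Column bests: Clear=750, Light=610, Heavy=510, Jam=600.
Coastal regrets: 330, 575, 710, 5 → max 710
Loop regrets: 0, 515, 610, 435 → max 610
Bypass regrets: 875, 680, 535, 0 → max 875
Bridge regrets: 870, 0, 325, 90 → max 870
Tunnel regrets: 380, 765, 0, 200 → max 765
Smallest max regret = 610 → Loop.

Loop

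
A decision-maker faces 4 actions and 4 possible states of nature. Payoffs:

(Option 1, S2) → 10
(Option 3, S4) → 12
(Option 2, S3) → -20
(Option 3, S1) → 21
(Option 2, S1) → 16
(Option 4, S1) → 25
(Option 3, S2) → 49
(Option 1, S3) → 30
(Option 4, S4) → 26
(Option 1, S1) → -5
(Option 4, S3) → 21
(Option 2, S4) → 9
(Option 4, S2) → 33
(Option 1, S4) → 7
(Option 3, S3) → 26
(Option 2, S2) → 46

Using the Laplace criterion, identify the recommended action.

Row averages: Option 1=10.5, Option 2=12.75, Option 3=27, Option 4=26.25
Highest average = 27 → Option 3.

Option 3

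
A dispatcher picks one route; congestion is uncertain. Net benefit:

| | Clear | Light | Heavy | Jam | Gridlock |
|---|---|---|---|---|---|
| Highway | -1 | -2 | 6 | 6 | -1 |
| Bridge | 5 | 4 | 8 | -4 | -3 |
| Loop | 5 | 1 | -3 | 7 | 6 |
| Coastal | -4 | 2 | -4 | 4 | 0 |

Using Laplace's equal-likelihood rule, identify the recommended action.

Loop

Row averages: Highway=1.6, Bridge=2, Loop=3.2, Coastal=-0.4
Highest average = 3.2 → Loop.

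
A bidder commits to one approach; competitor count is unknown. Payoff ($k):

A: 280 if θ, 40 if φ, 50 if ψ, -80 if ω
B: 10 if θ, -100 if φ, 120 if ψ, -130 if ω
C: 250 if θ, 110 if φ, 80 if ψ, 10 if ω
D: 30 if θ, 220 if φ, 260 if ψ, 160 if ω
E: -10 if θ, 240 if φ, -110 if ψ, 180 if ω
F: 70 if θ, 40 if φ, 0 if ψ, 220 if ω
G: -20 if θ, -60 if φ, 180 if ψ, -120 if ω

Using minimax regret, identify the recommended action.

C

Column bests: θ=280, φ=240, ψ=260, ω=220.
A regrets: 0, 200, 210, 300 → max 300
B regrets: 270, 340, 140, 350 → max 350
C regrets: 30, 130, 180, 210 → max 210
D regrets: 250, 20, 0, 60 → max 250
E regrets: 290, 0, 370, 40 → max 370
F regrets: 210, 200, 260, 0 → max 260
G regrets: 300, 300, 80, 340 → max 340
Smallest max regret = 210 → C.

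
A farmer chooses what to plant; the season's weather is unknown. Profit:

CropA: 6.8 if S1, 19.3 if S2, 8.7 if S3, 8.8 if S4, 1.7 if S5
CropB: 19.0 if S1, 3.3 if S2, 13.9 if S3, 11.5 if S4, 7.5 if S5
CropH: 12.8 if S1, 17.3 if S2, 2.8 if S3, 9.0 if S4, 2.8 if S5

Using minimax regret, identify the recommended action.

CropH

Column bests: S1=19.0, S2=19.3, S3=13.9, S4=11.5, S5=7.5.
CropA regrets: 12.2, 0.0, 5.2, 2.7, 5.8 → max 12.2
CropB regrets: 0.0, 16.0, 0.0, 0.0, 0.0 → max 16.0
CropH regrets: 6.2, 2.0, 11.1, 2.5, 4.7 → max 11.1
Smallest max regret = 11.1 → CropH.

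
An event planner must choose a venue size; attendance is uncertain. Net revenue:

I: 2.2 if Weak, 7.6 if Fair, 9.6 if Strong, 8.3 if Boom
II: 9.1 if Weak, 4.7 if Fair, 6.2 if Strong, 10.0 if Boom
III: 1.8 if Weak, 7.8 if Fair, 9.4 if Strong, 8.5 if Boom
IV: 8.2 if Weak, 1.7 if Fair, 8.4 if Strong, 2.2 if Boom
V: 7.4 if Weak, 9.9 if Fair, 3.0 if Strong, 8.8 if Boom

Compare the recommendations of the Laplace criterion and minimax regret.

Row averages: I=6.925, II=7.5, III=6.875, IV=5.125, V=7.275
Highest average = 7.5 → II.
Column bests: Weak=9.1, Fair=9.9, Strong=9.6, Boom=10.0.
I regrets: 6.9, 2.3, 0.0, 1.7 → max 6.9
II regrets: 0.0, 5.2, 3.4, 0.0 → max 5.2
III regrets: 7.3, 2.1, 0.2, 1.5 → max 7.3
IV regrets: 0.9, 8.2, 1.2, 7.8 → max 8.2
V regrets: 1.7, 0.0, 6.6, 1.2 → max 6.6
Smallest max regret = 5.2 → II.

laplace → II; minimax regret → II (agree)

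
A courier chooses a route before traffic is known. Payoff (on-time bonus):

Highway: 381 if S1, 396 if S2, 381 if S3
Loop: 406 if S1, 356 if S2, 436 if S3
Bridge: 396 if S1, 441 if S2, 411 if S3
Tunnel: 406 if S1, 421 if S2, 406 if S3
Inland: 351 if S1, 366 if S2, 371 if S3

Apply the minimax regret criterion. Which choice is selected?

Column bests: S1=406, S2=441, S3=436.
Highway regrets: 25, 45, 55 → max 55
Loop regrets: 0, 85, 0 → max 85
Bridge regrets: 10, 0, 25 → max 25
Tunnel regrets: 0, 20, 30 → max 30
Inland regrets: 55, 75, 65 → max 75
Smallest max regret = 25 → Bridge.

Bridge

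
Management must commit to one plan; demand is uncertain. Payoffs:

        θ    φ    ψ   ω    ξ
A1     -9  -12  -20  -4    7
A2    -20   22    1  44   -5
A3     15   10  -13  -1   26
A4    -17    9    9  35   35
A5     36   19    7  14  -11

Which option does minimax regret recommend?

A3

Column bests: θ=36, φ=22, ψ=9, ω=44, ξ=35.
A1 regrets: 45, 34, 29, 48, 28 → max 48
A2 regrets: 56, 0, 8, 0, 40 → max 56
A3 regrets: 21, 12, 22, 45, 9 → max 45
A4 regrets: 53, 13, 0, 9, 0 → max 53
A5 regrets: 0, 3, 2, 30, 46 → max 46
Smallest max regret = 45 → A3.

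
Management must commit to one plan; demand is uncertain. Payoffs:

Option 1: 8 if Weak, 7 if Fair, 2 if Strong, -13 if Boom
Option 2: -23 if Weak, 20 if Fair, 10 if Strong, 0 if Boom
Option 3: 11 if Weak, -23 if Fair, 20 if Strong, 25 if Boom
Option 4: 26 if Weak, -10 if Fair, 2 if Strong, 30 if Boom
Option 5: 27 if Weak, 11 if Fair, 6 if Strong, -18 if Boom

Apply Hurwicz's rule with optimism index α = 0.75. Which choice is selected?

Option 1: 0.75·8 + 0.25·(-13) = 2.75
Option 2: 0.75·20 + 0.25·(-23) = 9.25
Option 3: 0.75·25 + 0.25·(-23) = 13
Option 4: 0.75·30 + 0.25·(-10) = 20
Option 5: 0.75·27 + 0.25·(-18) = 15.75
Highest Hurwicz score = 20 → Option 4.

Option 4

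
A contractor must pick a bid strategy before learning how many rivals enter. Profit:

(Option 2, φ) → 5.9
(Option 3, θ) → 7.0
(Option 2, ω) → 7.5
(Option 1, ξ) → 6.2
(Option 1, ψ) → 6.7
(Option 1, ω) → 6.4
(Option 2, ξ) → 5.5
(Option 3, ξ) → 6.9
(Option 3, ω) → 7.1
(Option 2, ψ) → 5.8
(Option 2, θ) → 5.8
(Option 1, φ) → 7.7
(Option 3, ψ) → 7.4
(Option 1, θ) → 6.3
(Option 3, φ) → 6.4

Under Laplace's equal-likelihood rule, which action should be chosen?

Row averages: Option 1=6.66, Option 2=6.1, Option 3=6.96
Highest average = 6.96 → Option 3.

Option 3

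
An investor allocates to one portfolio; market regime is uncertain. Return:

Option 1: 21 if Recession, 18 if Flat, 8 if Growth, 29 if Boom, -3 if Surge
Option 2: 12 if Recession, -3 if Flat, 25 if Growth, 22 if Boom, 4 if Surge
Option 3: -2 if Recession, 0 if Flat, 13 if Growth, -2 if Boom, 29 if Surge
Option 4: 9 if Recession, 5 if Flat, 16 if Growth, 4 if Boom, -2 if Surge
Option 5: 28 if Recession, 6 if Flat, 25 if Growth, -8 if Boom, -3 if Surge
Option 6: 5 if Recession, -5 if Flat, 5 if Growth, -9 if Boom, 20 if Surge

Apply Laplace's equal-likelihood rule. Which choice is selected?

Row averages: Option 1=14.6, Option 2=12, Option 3=7.6, Option 4=6.4, Option 5=9.6, Option 6=3.2
Highest average = 14.6 → Option 1.

Option 1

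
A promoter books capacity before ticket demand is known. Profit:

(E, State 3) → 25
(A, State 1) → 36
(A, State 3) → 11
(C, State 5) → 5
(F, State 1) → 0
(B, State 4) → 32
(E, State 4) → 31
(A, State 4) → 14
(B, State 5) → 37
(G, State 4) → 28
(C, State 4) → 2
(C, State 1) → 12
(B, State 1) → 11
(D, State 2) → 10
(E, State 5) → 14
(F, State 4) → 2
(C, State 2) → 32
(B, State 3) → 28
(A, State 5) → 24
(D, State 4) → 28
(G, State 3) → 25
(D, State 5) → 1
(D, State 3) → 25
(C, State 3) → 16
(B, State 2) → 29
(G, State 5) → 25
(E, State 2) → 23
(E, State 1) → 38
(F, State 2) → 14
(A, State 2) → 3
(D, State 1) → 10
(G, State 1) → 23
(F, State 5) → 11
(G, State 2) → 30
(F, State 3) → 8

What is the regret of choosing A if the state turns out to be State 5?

13

Best payoff under State 5 is 37.
Regret = 37 − 24 = 13.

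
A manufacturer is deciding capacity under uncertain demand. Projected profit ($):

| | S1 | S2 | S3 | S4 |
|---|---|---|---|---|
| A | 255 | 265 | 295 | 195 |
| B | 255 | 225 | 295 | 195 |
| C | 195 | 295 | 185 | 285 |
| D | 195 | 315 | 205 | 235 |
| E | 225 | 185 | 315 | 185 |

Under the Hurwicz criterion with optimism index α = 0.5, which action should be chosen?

D

A: 0.5·295 + 0.5·195 = 245
B: 0.5·295 + 0.5·195 = 245
C: 0.5·295 + 0.5·185 = 240
D: 0.5·315 + 0.5·195 = 255
E: 0.5·315 + 0.5·185 = 250
Highest Hurwicz score = 255 → D.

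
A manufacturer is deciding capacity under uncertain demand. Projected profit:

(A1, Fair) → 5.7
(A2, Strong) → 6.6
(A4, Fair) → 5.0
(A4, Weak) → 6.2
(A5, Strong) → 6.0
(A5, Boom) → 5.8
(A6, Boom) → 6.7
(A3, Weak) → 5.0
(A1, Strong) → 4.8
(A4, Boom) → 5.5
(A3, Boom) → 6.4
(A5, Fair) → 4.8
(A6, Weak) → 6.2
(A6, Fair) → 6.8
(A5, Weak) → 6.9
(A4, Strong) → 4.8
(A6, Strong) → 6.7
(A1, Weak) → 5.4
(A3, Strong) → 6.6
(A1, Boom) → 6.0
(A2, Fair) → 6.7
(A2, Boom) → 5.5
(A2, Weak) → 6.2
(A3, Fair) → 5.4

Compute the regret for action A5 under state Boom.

0.9

Best payoff under Boom is 6.7.
Regret = 6.7 − 5.8 = 0.9.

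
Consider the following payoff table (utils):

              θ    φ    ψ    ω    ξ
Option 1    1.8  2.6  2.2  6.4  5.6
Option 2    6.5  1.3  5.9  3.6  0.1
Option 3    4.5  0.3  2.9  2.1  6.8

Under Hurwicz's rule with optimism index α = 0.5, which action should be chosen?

Option 1: 0.5·6.4 + 0.5·1.8 = 4.1
Option 2: 0.5·6.5 + 0.5·0.1 = 3.3
Option 3: 0.5·6.8 + 0.5·0.3 = 3.55
Highest Hurwicz score = 4.1 → Option 1.

Option 1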